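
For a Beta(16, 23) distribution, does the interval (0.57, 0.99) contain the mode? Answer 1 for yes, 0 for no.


Mode of Beta(a,b) = (a-1)/(a+b-2)
= (16-1)/(16+23-2) = 0.4054
Check: 0.57 <= 0.4054 <= 0.99?
Result: 0

0


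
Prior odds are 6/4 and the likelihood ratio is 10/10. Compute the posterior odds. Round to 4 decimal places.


Posterior odds = prior odds * likelihood ratio
= (6/4) * (10/10)
= 60 / 40
= 1.5

1.5


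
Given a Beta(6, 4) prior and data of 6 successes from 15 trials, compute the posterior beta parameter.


Number of failures = 15 - 6 = 9
Posterior beta = 4 + 9 = 13

13


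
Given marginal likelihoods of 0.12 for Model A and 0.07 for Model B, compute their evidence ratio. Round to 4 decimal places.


Ratio = ML(A) / ML(B) = 0.12/0.07
= 1.7143

1.7143


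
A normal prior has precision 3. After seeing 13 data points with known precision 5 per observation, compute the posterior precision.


In the conjugate normal model, precisions add:
tau_posterior = tau_prior + n * tau_data
= 3 + 13*5 = 68

68


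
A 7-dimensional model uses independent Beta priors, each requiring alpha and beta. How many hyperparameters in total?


Per parameter: 2 (alpha and beta).
Total = 7 * 2 = 14

14


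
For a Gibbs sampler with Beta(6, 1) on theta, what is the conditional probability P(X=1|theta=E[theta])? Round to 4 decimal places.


E[theta] = 6/(6+1) = 0.8571
P(X=1|theta) = theta = 0.8571

0.8571


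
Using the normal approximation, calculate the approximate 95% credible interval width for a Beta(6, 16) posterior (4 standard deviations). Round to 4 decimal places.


Var(Beta) = 6*16/(22^2 * 23) = 0.0086
SD = 0.0929
Width ~ 4*SD = 0.3715

0.3715


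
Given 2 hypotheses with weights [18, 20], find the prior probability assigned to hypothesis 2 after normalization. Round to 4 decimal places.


To normalize, divide each weight by the sum of all weights.
Sum = 38
Prior(H2) = 20/38 = 0.5263

0.5263


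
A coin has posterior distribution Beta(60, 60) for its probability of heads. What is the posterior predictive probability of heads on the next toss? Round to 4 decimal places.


Posterior predictive = E[theta] = alpha/(alpha+beta)
= 60/120
= 0.5

0.5


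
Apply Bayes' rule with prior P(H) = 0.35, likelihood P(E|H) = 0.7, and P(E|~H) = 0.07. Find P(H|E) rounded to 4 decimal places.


Step 1: Compute marginal P(E) = P(E|H)P(H) + P(E|~H)P(~H)
= 0.7*0.35 + 0.07*0.65 = 0.2905
Step 2: P(H|E) = P(E|H)P(H)/P(E) = 0.245/0.2905
= 0.8434

0.8434


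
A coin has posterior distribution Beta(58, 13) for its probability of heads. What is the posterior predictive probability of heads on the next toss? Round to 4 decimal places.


Posterior predictive = E[theta] = alpha/(alpha+beta)
= 58/71
= 0.8169

0.8169


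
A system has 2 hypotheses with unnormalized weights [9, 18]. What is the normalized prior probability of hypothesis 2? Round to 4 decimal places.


The normalized prior is the weight divided by the total.
Total weight = 27
P(H2) = 18 / 27 = 0.6667

0.6667


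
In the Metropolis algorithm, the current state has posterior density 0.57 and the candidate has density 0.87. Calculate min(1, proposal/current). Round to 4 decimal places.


Ratio = 0.87/0.57 = 1.5263
Acceptance probability = min(1, 1.5263)
= 1.0

1.0


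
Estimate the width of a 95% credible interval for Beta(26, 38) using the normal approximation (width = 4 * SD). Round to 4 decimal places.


For Beta(a,b): Var = ab/((a+b)^2(a+b+1))
Var = 0.0037, SD = 0.0609
Approximate 95% CI width = 4 * 0.0609 = 0.2437

0.2437


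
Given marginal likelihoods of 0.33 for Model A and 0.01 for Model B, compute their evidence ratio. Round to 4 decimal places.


Ratio = ML(A) / ML(B) = 0.33/0.01
= 33.0

33.0


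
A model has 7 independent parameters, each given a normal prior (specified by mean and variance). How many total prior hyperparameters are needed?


Each normal prior needs 2 hyperparameters (mean and variance).
Total = 2 * 7 = 14

14


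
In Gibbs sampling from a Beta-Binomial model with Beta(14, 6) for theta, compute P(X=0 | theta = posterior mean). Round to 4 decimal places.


Posterior mean = alpha/(alpha+beta) = 14/20 = 0.7
P(X=0|theta=mean) = 1 - theta = 0.3

0.3


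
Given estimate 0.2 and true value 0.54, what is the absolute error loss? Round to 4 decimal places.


Absolute error = |estimate - true|
= |-0.34| = 0.34

0.34


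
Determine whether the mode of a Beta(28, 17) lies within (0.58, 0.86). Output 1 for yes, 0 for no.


First find the mode: (a-1)/(a+b-2) = 0.6279
Is 0.6279 in (0.58, 0.86)? 1

1


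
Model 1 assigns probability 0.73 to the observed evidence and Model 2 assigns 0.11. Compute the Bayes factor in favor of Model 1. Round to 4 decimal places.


BF = P(data|M1) / P(data|M2)
= 0.73 / 0.11 = 6.6364

6.6364


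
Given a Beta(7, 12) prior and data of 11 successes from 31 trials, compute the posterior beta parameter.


Number of failures = 31 - 11 = 20
Posterior beta = 12 + 20 = 32

32


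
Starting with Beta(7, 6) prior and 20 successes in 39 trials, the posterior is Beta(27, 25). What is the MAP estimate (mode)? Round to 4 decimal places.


The mode of Beta(a, b) when a > 1 and b > 1 is (a-1)/(a+b-2)
= (27 - 1) / (27 + 25 - 2)
= 26 / 50
= 0.52

0.52


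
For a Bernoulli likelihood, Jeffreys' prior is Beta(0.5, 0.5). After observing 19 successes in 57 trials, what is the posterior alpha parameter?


Jeffreys' prior for Bernoulli is Beta(0.5, 0.5).
Posterior is Beta(0.5 + k, 0.5 + n - k).
Posterior alpha = 0.5 + k = 0.5 + 19 = 19.5

19.5


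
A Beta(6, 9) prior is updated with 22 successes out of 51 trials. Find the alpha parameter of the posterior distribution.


In the Beta-Binomial conjugate update:
alpha_post = alpha_prior + successes
= 6 + 22
= 28

28


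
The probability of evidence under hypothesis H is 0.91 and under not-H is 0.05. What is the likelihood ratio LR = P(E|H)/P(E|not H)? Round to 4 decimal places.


LR = 0.91 / 0.05
= 18.2

18.2


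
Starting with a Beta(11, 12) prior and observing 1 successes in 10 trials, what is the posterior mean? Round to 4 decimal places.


Posterior parameters: alpha = 11 + 1 = 12
beta = 12 + 9 = 21
Posterior mean = alpha / (alpha + beta) = 12 / 33
= 0.3636

0.3636


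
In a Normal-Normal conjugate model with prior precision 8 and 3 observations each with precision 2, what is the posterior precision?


Posterior precision = prior precision + n * observation precision
= 8 + 3 * 2
= 8 + 6 = 14

14


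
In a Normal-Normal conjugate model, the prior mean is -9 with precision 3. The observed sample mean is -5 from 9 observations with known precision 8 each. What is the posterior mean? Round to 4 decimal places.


Posterior precision = tau0 + n*tau = 3 + 9*8 = 75
Posterior mean = (tau0*mu0 + n*tau*xbar) / posterior_precision
= (3*-9 + 9*8*-5) / 75
= -387 / 75 = -5.16

-5.16


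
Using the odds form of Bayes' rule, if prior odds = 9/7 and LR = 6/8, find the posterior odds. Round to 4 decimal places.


Bayes' rule in odds form: posterior odds = prior odds * LR
= (9 * 6) / (7 * 8)
= 54/56 = 0.9643

0.9643


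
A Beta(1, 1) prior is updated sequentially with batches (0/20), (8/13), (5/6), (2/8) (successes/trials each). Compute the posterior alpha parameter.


Sequential conjugate updating is equivalent to a single batch update.
Total successes across all batches = 15
alpha_posterior = alpha_prior + total_successes = 1 + 15
= 16

16


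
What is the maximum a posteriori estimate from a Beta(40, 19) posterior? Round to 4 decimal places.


The MAP estimate equals the mode of the distribution.
Mode of Beta(a,b) = (a-1)/(a+b-2)
= 39/57
= 0.6842

0.6842


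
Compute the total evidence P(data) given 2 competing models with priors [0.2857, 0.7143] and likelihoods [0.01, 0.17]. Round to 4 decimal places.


Marginal likelihood = sum P(model_i) * P(data|model_i)
Model 1: 0.2857 * 0.01 = 0.0029
Model 2: 0.7143 * 0.17 = 0.1214
Total = 0.1243

0.1243


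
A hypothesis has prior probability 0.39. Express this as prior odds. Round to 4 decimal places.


Odds = P(H) / P(not H) = 0.39 / 0.61
= 0.6393

0.6393


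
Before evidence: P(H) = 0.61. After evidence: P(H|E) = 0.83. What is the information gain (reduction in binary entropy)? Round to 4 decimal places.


Prior entropy = 0.9648
Posterior entropy = 0.6577
Information gain = 0.9648 - 0.6577 = 0.3071

0.3071


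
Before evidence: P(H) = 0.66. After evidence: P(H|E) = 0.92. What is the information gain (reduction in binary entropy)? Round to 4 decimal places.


Prior entropy = 0.9248
Posterior entropy = 0.4022
Information gain = 0.9248 - 0.4022 = 0.5226

0.5226


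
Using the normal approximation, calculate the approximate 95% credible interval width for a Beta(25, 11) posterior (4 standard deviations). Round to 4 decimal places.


Var(Beta) = 25*11/(36^2 * 37) = 0.0057
SD = 0.0757
Width ~ 4*SD = 0.3029

0.3029


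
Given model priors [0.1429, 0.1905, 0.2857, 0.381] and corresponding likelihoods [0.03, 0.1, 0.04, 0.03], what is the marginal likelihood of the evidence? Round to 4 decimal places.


P(E) = sum_i P(M_i) P(E|M_i)
= 0.0043 + 0.0191 + 0.0114 + 0.0114
= 0.0462

0.0462


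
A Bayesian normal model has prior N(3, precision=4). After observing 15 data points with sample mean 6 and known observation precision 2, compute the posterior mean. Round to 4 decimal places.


Posterior mean = (prior_precision * prior_mean + n * data_precision * data_mean) / (prior_precision + n * data_precision)
Numerator = 4*3 + 15*2*6 = 192
Denominator = 4 + 15*2 = 34
Posterior mean = 5.6471

5.6471


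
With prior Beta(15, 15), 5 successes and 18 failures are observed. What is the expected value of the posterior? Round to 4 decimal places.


Posterior = Beta(20, 33)
E[theta] = alpha/(alpha+beta)
= 20/53 = 0.3774

0.3774


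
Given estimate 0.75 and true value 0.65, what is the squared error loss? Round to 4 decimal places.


Squared error = (estimate - true)^2
Difference = 0.1
Loss = 0.1^2 = 0.01

0.01


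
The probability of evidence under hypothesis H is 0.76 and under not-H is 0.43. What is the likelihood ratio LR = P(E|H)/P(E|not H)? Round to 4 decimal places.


LR = 0.76 / 0.43
= 1.7674

1.7674


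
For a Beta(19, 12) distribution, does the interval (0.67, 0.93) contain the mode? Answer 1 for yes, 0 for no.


Mode of Beta(a,b) = (a-1)/(a+b-2)
= (19-1)/(19+12-2) = 0.6207
Check: 0.67 <= 0.6207 <= 0.93?
Result: 0

0


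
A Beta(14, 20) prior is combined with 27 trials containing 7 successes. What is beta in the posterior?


In conjugate updating:
beta_posterior = beta_prior + (n - k)
= 20 + (27 - 7)
= 20 + 20 = 40

40


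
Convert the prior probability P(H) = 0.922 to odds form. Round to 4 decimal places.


P(not H) = 1 - 0.922 = 0.078
Odds = 0.922 / 0.078 = 11.8205

11.8205


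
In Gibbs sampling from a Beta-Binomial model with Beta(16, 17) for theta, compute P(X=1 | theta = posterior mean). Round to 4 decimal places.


Posterior mean = alpha/(alpha+beta) = 16/33 = 0.4848
P(X=1|theta=mean) = theta = 0.4848

0.4848


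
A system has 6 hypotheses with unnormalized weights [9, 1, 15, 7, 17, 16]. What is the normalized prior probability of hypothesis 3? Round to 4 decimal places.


The normalized prior is the weight divided by the total.
Total weight = 65
P(H3) = 15 / 65 = 0.2308

0.2308


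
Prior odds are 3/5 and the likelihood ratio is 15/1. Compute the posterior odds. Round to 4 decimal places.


Posterior odds = prior odds * likelihood ratio
= (3/5) * (15/1)
= 45 / 5
= 9.0

9.0


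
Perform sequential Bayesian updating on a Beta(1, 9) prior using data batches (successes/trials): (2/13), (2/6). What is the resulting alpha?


Accumulate successes: 4
Posterior alpha = prior alpha + sum of successes
= 1 + 4 = 5

5


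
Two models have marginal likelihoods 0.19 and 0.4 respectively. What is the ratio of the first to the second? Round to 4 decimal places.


Evidence ratio = 0.19 / 0.4
= 0.475

0.475


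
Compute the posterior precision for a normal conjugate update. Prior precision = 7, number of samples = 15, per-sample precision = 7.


tau_post = tau_0 + n * tau
= 7 + 15 * 7 = 112

112


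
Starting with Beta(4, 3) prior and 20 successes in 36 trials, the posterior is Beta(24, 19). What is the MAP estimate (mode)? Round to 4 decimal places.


The mode of Beta(a, b) when a > 1 and b > 1 is (a-1)/(a+b-2)
= (24 - 1) / (24 + 19 - 2)
= 23 / 41
= 0.561

0.561


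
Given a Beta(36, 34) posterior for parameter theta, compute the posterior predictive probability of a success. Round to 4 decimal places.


For a Beta-Bernoulli model, the predictive probability is the mean:
P(success) = 36/(36+34) = 36/70 = 0.5143

0.5143


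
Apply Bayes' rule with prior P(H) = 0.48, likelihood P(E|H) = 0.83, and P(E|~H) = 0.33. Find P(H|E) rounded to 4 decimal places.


Step 1: Compute marginal P(E) = P(E|H)P(H) + P(E|~H)P(~H)
= 0.83*0.48 + 0.33*0.52 = 0.57
Step 2: P(H|E) = P(E|H)P(H)/P(E) = 0.3984/0.57
= 0.6989

0.6989


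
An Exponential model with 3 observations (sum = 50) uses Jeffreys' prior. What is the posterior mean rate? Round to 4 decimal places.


Posterior Gamma(3, 50)
E[lambda] = 3/50 = 0.06

0.06


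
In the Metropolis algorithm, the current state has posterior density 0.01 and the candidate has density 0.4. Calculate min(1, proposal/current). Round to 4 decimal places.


Ratio = 0.4/0.01 = 40.0
Acceptance probability = min(1, 40.0)
= 1.0

1.0


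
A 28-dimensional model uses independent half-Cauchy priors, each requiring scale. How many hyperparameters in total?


Per parameter: 1 (scale).
Total = 28 * 1 = 28

28


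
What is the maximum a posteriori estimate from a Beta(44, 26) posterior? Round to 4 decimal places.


The MAP estimate equals the mode of the distribution.
Mode of Beta(a,b) = (a-1)/(a+b-2)
= 43/68
= 0.6324

0.6324


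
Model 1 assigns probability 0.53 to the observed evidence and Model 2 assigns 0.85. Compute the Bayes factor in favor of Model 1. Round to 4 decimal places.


BF = P(data|M1) / P(data|M2)
= 0.53 / 0.85 = 0.6235

0.6235


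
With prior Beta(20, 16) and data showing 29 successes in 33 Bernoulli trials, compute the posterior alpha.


Conjugate update: alpha_posterior = alpha_prior + k
= 20 + 29 = 49

49


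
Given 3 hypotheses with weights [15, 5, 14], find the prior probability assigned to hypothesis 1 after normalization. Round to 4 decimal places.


To normalize, divide each weight by the sum of all weights.
Sum = 34
Prior(H1) = 15/34 = 0.4412

0.4412


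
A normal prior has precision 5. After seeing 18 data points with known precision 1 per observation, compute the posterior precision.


In the conjugate normal model, precisions add:
tau_posterior = tau_prior + n * tau_data
= 5 + 18*1 = 23

23


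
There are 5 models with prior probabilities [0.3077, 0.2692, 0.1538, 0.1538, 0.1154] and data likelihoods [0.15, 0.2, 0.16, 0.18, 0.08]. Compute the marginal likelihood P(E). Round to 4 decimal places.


P(E) = sum over models of P(M_i) * P(E|M_i)
= 0.3077*0.15 + 0.2692*0.2 + 0.1538*0.16 + 0.1538*0.18 + 0.1154*0.08
= 0.1615

0.1615


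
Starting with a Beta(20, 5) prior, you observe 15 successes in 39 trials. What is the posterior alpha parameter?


For a Beta-Binomial conjugate model:
Posterior alpha = prior alpha + number of successes
= 20 + 15 = 35

35


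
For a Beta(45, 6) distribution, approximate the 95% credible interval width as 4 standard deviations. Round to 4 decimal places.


Variance of Beta(a,b) = ab / ((a+b)^2 * (a+b+1))
= 45*6 / ((51)^2 * 52)
= 0.002
SD = sqrt(0.002) = 0.0447
Width = 4 * SD = 0.1787

0.1787


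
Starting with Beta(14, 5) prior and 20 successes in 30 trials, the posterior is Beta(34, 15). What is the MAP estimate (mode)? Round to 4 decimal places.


The mode of Beta(a, b) when a > 1 and b > 1 is (a-1)/(a+b-2)
= (34 - 1) / (34 + 15 - 2)
= 33 / 47
= 0.7021

0.7021


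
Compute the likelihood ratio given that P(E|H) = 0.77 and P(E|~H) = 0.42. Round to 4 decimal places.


LR = P(E|H) / P(E|~H)
= 0.77 / 0.42 = 1.8333

1.8333


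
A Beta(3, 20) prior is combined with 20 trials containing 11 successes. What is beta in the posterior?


In conjugate updating:
beta_posterior = beta_prior + (n - k)
= 20 + (20 - 11)
= 20 + 9 = 29

29


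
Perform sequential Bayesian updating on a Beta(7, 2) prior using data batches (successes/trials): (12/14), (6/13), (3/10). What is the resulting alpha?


Accumulate successes: 21
Posterior alpha = prior alpha + sum of successes
= 7 + 21 = 28

28


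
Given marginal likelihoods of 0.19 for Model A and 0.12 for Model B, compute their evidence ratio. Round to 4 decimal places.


Ratio = ML(A) / ML(B) = 0.19/0.12
= 1.5833

1.5833


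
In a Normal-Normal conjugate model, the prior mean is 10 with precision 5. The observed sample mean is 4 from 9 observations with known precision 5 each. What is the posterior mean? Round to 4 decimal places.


Posterior precision = tau0 + n*tau = 5 + 9*5 = 50
Posterior mean = (tau0*mu0 + n*tau*xbar) / posterior_precision
= (5*10 + 9*5*4) / 50
= 230 / 50 = 4.6

4.6


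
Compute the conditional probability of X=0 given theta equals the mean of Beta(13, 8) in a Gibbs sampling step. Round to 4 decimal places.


Mean of Beta(13, 8) = 0.619
P(X=0 | theta=0.619) = 0.381

0.381


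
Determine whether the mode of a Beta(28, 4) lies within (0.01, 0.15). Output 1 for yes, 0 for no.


First find the mode: (a-1)/(a+b-2) = 0.9
Is 0.9 in (0.01, 0.15)? 0

0


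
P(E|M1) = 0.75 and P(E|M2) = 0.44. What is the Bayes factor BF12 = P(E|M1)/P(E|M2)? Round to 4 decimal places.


Bayes factor BF12 = P(E|M1) / P(E|M2)
= 0.75 / 0.44
= 1.7045

1.7045


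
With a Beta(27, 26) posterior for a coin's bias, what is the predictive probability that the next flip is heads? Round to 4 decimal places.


The predictive probability equals the posterior mean.
P(next = heads) = alpha / (alpha + beta)
= 27 / 53 = 0.5094

0.5094


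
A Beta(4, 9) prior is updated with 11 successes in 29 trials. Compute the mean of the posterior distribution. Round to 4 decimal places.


After update: Beta(15, 27)
Mean = 15 / (15 + 27) = 15 / 42
= 0.3571

0.3571


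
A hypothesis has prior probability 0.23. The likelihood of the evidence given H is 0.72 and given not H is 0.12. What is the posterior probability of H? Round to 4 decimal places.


Using Bayes' theorem:
P(E) = 0.23 * 0.72 + 0.77 * 0.12
P(E) = 0.258
P(H|E) = (0.23 * 0.72) / 0.258 = 0.6419

0.6419


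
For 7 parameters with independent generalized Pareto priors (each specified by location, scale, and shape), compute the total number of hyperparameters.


A generalized Pareto prior has 3 hyperparameters per parameter.
Total = 7 * 3 = 21

21


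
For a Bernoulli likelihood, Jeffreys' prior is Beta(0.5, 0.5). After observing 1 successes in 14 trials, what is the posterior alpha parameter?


Jeffreys' prior for Bernoulli is Beta(0.5, 0.5).
Posterior is Beta(0.5 + k, 0.5 + n - k).
Posterior alpha = 0.5 + k = 0.5 + 1 = 1.5

1.5


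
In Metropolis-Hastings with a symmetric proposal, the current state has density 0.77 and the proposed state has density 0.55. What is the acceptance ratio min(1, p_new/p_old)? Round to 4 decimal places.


Ratio = p_new / p_old = 0.55 / 0.77 = 0.7143
Acceptance = min(1, 0.7143) = 0.7143

0.7143


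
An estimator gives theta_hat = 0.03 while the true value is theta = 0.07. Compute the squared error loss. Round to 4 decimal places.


The squared error loss is (theta_hat - theta)^2
= (0.03 - 0.07)^2
= (-0.04)^2 = 0.0016

0.0016


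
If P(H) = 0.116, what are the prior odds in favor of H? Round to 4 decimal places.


Prior odds = P(H) / (1 - P(H))
= 0.116 / 0.884
= 0.1312

0.1312


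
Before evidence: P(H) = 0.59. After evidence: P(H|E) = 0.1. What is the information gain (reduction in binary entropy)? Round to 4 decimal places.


Prior entropy = 0.9765
Posterior entropy = 0.469
Information gain = 0.9765 - 0.469 = 0.5075

0.5075


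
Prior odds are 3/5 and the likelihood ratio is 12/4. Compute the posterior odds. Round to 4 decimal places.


Posterior odds = prior odds * likelihood ratio
= (3/5) * (12/4)
= 36 / 20
= 1.8

1.8


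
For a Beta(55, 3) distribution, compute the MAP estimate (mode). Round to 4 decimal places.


MAP = mode = (a-1)/(a+b-2)
= (55-1)/(55+3-2)
= 54/56 = 0.9643

0.9643


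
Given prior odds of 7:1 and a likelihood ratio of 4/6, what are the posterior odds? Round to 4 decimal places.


Posterior odds = prior odds * LR
Prior odds = 7/1 = 7.0
LR = 4/6 = 0.6667
Posterior odds = 7.0 * 0.6667 = 4.6667

4.6667


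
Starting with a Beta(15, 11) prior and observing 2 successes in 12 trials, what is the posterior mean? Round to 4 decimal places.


Posterior parameters: alpha = 15 + 2 = 17
beta = 11 + 10 = 21
Posterior mean = alpha / (alpha + beta) = 17 / 38
= 0.4474

0.4474


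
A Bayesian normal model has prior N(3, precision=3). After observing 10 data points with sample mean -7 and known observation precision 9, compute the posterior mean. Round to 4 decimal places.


Posterior mean = (prior_precision * prior_mean + n * data_precision * data_mean) / (prior_precision + n * data_precision)
Numerator = 3*3 + 10*9*-7 = -621
Denominator = 3 + 10*9 = 93
Posterior mean = -6.6774

-6.6774


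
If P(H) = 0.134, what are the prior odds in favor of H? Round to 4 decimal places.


Prior odds = P(H) / (1 - P(H))
= 0.134 / 0.866
= 0.1547

0.1547


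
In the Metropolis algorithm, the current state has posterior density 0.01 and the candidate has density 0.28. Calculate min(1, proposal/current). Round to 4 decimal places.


Ratio = 0.28/0.01 = 28.0
Acceptance probability = min(1, 28.0)
= 1.0

1.0


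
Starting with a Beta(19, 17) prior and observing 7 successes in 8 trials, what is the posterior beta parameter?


Posterior beta = prior beta + failures
Failures = 8 - 7 = 1
beta_post = 17 + 1 = 18

18


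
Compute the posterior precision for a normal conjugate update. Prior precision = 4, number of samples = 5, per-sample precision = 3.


tau_post = tau_0 + n * tau
= 4 + 5 * 3 = 19

19


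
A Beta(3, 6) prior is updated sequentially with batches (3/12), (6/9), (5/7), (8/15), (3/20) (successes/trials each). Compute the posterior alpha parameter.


Sequential conjugate updating is equivalent to a single batch update.
Total successes across all batches = 25
alpha_posterior = alpha_prior + total_successes = 3 + 25
= 28

28


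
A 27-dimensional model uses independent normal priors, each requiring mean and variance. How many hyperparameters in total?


Per parameter: 2 (mean and variance).
Total = 27 * 2 = 54

54


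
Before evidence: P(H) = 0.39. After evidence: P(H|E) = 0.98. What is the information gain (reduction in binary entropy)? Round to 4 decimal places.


Prior entropy = 0.9648
Posterior entropy = 0.1414
Information gain = 0.9648 - 0.1414 = 0.8234

0.8234


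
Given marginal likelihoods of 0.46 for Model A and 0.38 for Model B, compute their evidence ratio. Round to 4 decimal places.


Ratio = ML(A) / ML(B) = 0.46/0.38
= 1.2105

1.2105


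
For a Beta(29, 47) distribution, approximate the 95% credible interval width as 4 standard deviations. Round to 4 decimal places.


Variance of Beta(a,b) = ab / ((a+b)^2 * (a+b+1))
= 29*47 / ((76)^2 * 77)
= 0.0031
SD = sqrt(0.0031) = 0.0554
Width = 4 * SD = 0.2214

0.2214


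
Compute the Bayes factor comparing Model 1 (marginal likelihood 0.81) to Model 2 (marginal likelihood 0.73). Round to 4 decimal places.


BF12 = marginal likelihood of M1 / marginal likelihood of M2
= 0.81/0.73
= 1.1096

1.1096


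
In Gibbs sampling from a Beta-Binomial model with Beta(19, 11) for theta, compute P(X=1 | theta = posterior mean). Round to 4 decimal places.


Posterior mean = alpha/(alpha+beta) = 19/30 = 0.6333
P(X=1|theta=mean) = theta = 0.6333

0.6333


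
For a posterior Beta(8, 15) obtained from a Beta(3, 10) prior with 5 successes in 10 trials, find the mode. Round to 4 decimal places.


Mode = (alpha - 1) / (alpha + beta - 2)
= 7 / 21
= 0.3333

0.3333


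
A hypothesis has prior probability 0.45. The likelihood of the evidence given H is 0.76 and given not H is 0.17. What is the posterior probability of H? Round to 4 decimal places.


Using Bayes' theorem:
P(E) = 0.45 * 0.76 + 0.55 * 0.17
P(E) = 0.4355
P(H|E) = (0.45 * 0.76) / 0.4355 = 0.7853

0.7853


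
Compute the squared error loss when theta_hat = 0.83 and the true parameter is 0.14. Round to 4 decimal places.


L = (theta_hat - theta_true)^2
= (0.83 - 0.14)^2
= 0.69^2 = 0.4761

0.4761


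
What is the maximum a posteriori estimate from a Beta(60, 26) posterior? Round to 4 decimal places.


The MAP estimate equals the mode of the distribution.
Mode of Beta(a,b) = (a-1)/(a+b-2)
= 59/84
= 0.7024

0.7024


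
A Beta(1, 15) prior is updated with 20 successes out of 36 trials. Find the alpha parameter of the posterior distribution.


In the Beta-Binomial conjugate update:
alpha_post = alpha_prior + successes
= 1 + 20
= 21

21


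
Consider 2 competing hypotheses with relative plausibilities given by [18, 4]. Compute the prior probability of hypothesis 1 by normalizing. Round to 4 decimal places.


Sum of weights = 18 + 4 = 22
Normalized prior for H1 = 18 / 22
= 0.8182

0.8182


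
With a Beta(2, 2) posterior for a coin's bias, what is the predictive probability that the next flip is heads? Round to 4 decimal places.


The predictive probability equals the posterior mean.
P(next = heads) = alpha / (alpha + beta)
= 2 / 4 = 0.5

0.5


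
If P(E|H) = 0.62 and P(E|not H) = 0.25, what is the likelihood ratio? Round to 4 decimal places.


Likelihood ratio = P(E|H) / P(E|not H)
= 0.62 / 0.25
= 2.48

2.48


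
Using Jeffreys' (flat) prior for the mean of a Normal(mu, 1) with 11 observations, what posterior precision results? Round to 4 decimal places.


Flat prior means prior precision is 0.
Posterior precision = n / sigma^2 = 11/1 = 11.0

11.0


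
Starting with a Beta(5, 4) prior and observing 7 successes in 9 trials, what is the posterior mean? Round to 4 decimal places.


Posterior parameters: alpha = 5 + 7 = 12
beta = 4 + 2 = 6
Posterior mean = alpha / (alpha + beta) = 12 / 18
= 0.6667

0.6667


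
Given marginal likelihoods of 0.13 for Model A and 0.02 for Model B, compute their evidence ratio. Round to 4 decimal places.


Ratio = ML(A) / ML(B) = 0.13/0.02
= 6.5

6.5


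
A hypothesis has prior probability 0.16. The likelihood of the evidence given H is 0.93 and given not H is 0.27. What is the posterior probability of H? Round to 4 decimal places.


Using Bayes' theorem:
P(E) = 0.16 * 0.93 + 0.84 * 0.27
P(E) = 0.3756
P(H|E) = (0.16 * 0.93) / 0.3756 = 0.3962

0.3962


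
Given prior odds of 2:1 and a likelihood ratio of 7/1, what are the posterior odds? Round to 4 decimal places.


Posterior odds = prior odds * LR
Prior odds = 2/1 = 2.0
LR = 7/1 = 7.0
Posterior odds = 2.0 * 7.0 = 14.0

14.0


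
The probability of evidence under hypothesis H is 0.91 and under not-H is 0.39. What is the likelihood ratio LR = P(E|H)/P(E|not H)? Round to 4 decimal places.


LR = 0.91 / 0.39
= 2.3333

2.3333


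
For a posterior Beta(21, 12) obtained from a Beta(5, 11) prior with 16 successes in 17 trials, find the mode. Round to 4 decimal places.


Mode = (alpha - 1) / (alpha + beta - 2)
= 20 / 31
= 0.6452

0.6452


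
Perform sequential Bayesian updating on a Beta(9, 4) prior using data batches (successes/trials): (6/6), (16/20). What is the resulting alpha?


Accumulate successes: 22
Posterior alpha = prior alpha + sum of successes
= 9 + 22 = 31

31


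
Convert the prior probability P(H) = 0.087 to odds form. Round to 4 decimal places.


P(not H) = 1 - 0.087 = 0.913
Odds = 0.087 / 0.913 = 0.0953

0.0953


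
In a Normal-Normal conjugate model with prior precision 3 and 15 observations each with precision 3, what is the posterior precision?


Posterior precision = prior precision + n * observation precision
= 3 + 15 * 3
= 3 + 45 = 48

48


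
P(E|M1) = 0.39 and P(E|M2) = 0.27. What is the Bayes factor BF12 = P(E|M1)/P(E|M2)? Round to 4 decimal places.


Bayes factor BF12 = P(E|M1) / P(E|M2)
= 0.39 / 0.27
= 1.4444

1.4444


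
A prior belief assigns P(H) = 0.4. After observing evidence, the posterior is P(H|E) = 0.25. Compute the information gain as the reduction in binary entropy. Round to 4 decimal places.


H(prior) = -0.4*log2(0.4) - 0.6*log2(0.6)
= 0.971
H(post) = -0.25*log2(0.25) - 0.75*log2(0.75)
= 0.8113
IG = 0.971 - 0.8113 = 0.1597

0.1597


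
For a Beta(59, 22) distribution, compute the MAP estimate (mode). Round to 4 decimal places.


MAP = mode = (a-1)/(a+b-2)
= (59-1)/(59+22-2)
= 58/79 = 0.7342

0.7342


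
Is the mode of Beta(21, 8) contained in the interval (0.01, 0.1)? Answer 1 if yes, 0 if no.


Mode = (a-1)/(a+b-2) = 20/27 = 0.7407
Interval: (0.01, 0.1)
Contains mode? 0

0


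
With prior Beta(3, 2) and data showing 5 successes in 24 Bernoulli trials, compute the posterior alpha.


Conjugate update: alpha_posterior = alpha_prior + k
= 3 + 5 = 8

8


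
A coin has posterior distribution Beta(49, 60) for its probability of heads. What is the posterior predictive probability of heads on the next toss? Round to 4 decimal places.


Posterior predictive = E[theta] = alpha/(alpha+beta)
= 49/109
= 0.4495

0.4495


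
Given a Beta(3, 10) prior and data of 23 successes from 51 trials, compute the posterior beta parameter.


Number of failures = 51 - 23 = 28
Posterior beta = 10 + 28 = 38

38


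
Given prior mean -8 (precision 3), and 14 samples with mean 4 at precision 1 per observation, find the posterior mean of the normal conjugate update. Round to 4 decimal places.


The posterior mean is a precision-weighted average of prior and data.
Post. prec. = 3 + 14 = 17
Post. mean = (-24 + 56)/17 = 32/17 = 1.8824

1.8824


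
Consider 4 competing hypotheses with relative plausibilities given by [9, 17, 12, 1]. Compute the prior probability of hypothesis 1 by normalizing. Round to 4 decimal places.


Sum of weights = 9 + 17 + 12 + 1 = 39
Normalized prior for H1 = 9 / 39
= 0.2308

0.2308


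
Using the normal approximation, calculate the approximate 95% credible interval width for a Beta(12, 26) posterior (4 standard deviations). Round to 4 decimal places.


Var(Beta) = 12*26/(38^2 * 39) = 0.0055
SD = 0.0744
Width ~ 4*SD = 0.2977

0.2977


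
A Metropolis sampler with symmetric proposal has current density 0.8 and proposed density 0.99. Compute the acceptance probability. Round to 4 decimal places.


For symmetric proposals, acceptance = min(1, pi(x*)/pi(x))
= min(1, 0.99/0.8)
= min(1, 1.2375) = 1.0

1.0


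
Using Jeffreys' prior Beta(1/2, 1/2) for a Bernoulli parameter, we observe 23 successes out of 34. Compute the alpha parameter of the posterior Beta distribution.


Conjugate update: Beta(0.5 + k, 0.5 + n - k).
k = 23, n - k = 11
Posterior alpha = 0.5 + k = 0.5 + 23 = 23.5

23.5


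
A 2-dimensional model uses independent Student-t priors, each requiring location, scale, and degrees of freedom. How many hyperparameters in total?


Per parameter: 3 (location, scale, and degrees of freedom).
Total = 2 * 3 = 6

6


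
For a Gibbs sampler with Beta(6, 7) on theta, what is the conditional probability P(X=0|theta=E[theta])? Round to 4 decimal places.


E[theta] = 6/(6+7) = 0.4615
P(X=0|theta) = 1 - theta = 0.5385

0.5385


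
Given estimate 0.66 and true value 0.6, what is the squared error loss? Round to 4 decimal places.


Squared error = (estimate - true)^2
Difference = 0.06
Loss = 0.06^2 = 0.0036

0.0036


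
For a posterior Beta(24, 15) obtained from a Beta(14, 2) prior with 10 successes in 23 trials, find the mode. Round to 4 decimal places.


Mode = (alpha - 1) / (alpha + beta - 2)
= 23 / 37
= 0.6216

0.6216


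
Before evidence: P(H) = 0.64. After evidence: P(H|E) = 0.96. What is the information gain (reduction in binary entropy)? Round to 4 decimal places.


Prior entropy = 0.9427
Posterior entropy = 0.2423
Information gain = 0.9427 - 0.2423 = 0.7004

0.7004


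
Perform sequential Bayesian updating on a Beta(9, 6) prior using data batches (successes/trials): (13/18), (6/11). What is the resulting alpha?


Accumulate successes: 19
Posterior alpha = prior alpha + sum of successes
= 9 + 19 = 28

28


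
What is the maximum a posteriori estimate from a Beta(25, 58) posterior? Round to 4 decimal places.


The MAP estimate equals the mode of the distribution.
Mode of Beta(a,b) = (a-1)/(a+b-2)
= 24/81
= 0.2963

0.2963


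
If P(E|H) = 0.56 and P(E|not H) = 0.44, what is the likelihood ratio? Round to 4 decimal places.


Likelihood ratio = P(E|H) / P(E|not H)
= 0.56 / 0.44
= 1.2727

1.2727


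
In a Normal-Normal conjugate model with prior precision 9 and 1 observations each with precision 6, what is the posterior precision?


Posterior precision = prior precision + n * observation precision
= 9 + 1 * 6
= 9 + 6 = 15

15


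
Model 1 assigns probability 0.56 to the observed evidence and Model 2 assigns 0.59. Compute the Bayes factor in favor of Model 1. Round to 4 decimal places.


BF = P(data|M1) / P(data|M2)
= 0.56 / 0.59 = 0.9492

0.9492


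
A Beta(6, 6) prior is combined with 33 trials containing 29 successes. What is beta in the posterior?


In conjugate updating:
beta_posterior = beta_prior + (n - k)
= 6 + (33 - 29)
= 6 + 4 = 10

10


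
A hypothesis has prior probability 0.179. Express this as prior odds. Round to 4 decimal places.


Odds = P(H) / P(not H) = 0.179 / 0.821
= 0.218

0.218


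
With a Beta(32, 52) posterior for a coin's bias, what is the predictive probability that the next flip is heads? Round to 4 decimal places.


The predictive probability equals the posterior mean.
P(next = heads) = alpha / (alpha + beta)
= 32 / 84 = 0.381

0.381


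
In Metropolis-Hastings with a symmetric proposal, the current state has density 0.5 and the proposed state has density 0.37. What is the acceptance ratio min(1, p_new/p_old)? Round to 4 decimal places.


Ratio = p_new / p_old = 0.37 / 0.5 = 0.74
Acceptance = min(1, 0.74) = 0.74

0.74


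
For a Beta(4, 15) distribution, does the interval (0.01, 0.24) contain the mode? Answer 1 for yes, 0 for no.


Mode of Beta(a,b) = (a-1)/(a+b-2)
= (4-1)/(4+15-2) = 0.1765
Check: 0.01 <= 0.1765 <= 0.24?
Result: 1

1


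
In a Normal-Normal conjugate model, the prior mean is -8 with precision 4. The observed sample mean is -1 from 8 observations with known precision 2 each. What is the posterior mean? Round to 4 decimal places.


Posterior precision = tau0 + n*tau = 4 + 8*2 = 20
Posterior mean = (tau0*mu0 + n*tau*xbar) / posterior_precision
= (4*-8 + 8*2*-1) / 20
= -48 / 20 = -2.4

-2.4


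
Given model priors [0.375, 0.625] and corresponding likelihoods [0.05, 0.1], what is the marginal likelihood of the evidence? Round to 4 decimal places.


P(E) = sum_i P(M_i) P(E|M_i)
= 0.0188 + 0.0625
= 0.0813

0.0813


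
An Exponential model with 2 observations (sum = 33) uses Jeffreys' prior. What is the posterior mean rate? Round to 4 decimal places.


Posterior Gamma(2, 33)
E[lambda] = 2/33 = 0.0606

0.0606


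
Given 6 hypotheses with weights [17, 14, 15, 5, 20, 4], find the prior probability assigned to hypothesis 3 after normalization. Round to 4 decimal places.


To normalize, divide each weight by the sum of all weights.
Sum = 75
Prior(H3) = 15/75 = 0.2

0.2


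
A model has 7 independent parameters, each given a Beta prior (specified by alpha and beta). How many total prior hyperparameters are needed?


Each Beta prior needs 2 hyperparameters (alpha and beta).
Total = 2 * 7 = 14

14


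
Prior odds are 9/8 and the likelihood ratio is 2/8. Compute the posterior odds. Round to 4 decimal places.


Posterior odds = prior odds * likelihood ratio
= (9/8) * (2/8)
= 18 / 64
= 0.2812

0.2812


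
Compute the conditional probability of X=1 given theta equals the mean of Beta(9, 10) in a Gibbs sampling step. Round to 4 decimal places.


Mean of Beta(9, 10) = 0.4737
P(X=1 | theta=0.4737) = 0.4737

0.4737


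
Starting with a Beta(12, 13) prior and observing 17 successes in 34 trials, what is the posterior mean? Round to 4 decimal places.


Posterior parameters: alpha = 12 + 17 = 29
beta = 13 + 17 = 30
Posterior mean = alpha / (alpha + beta) = 29 / 59
= 0.4915

0.4915


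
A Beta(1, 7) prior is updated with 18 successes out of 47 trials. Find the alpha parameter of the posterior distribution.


In the Beta-Binomial conjugate update:
alpha_post = alpha_prior + successes
= 1 + 18
= 19

19


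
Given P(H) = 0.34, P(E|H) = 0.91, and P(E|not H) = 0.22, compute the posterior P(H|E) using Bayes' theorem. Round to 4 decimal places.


By Bayes' theorem: P(H|E) = P(E|H)*P(H) / P(E)
P(E) = P(E|H)*P(H) + P(E|not H)*P(not H)
P(E) = 0.91*0.34 + 0.22*0.66 = 0.4546
P(H|E) = 0.91*0.34 / 0.4546 = 0.6806

0.6806


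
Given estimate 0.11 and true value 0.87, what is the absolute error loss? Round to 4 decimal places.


Absolute error = |estimate - true|
= |-0.76| = 0.76

0.76


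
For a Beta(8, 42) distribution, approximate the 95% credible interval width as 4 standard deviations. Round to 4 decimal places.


Variance of Beta(a,b) = ab / ((a+b)^2 * (a+b+1))
= 8*42 / ((50)^2 * 51)
= 0.0026
SD = sqrt(0.0026) = 0.0513
Width = 4 * SD = 0.2053

0.2053


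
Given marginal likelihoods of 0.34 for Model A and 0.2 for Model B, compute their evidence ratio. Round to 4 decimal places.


Ratio = ML(A) / ML(B) = 0.34/0.2
= 1.7

1.7


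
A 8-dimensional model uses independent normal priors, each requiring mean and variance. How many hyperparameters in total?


Per parameter: 2 (mean and variance).
Total = 8 * 2 = 16

16


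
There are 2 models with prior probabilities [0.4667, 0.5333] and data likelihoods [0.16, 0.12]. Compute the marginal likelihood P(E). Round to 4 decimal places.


P(E) = sum over models of P(M_i) * P(E|M_i)
= 0.4667*0.16 + 0.5333*0.12
= 0.1387

0.1387


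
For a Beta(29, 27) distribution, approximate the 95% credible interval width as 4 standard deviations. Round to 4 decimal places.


Variance of Beta(a,b) = ab / ((a+b)^2 * (a+b+1))
= 29*27 / ((56)^2 * 57)
= 0.0044
SD = sqrt(0.0044) = 0.0662
Width = 4 * SD = 0.2647

0.2647


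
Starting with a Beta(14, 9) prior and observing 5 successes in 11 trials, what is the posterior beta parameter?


Posterior beta = prior beta + failures
Failures = 11 - 5 = 6
beta_post = 9 + 6 = 15

15


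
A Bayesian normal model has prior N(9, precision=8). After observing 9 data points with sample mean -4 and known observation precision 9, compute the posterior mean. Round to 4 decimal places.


Posterior mean = (prior_precision * prior_mean + n * data_precision * data_mean) / (prior_precision + n * data_precision)
Numerator = 8*9 + 9*9*-4 = -252
Denominator = 8 + 9*9 = 89
Posterior mean = -2.8315

-2.8315


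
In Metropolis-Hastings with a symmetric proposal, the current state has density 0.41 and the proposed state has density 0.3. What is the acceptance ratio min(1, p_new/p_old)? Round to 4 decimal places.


Ratio = p_new / p_old = 0.3 / 0.41 = 0.7317
Acceptance = min(1, 0.7317) = 0.7317

0.7317


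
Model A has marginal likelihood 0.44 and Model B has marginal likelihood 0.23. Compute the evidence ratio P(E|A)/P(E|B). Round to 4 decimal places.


Evidence ratio = P(E|A) / P(E|B)
= 0.44 / 0.23
= 1.913

1.913
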